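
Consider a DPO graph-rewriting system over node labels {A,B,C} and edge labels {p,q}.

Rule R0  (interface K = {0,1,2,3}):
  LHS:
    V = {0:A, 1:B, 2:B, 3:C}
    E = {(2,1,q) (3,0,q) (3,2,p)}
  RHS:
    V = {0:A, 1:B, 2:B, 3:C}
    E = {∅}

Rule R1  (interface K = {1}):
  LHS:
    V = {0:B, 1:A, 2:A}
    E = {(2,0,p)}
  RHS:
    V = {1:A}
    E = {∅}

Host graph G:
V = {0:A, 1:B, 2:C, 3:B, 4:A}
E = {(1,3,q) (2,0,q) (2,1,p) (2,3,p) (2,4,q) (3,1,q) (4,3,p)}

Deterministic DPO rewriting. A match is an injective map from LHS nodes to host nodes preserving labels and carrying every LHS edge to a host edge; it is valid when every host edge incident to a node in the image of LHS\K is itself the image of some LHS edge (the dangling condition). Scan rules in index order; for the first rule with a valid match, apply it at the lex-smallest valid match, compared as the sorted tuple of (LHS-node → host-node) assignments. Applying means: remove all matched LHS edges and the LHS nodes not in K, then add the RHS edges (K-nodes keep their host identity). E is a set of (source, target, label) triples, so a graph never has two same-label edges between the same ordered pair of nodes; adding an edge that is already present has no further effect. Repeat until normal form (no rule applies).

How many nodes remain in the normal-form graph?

start.  V:5 E:7  edges: 1-q->3 2-q->0 2-p->1 2-p->3 2-q->4 3-q->1 4-p->3
1. fire R0 via {0↦0, 1↦1, 2↦3, 3↦2}  →  V:5 E:4  edges: 1-q->3 2-p->1 2-q->4 4-p->3
2. fire R0 via {0↦4, 1↦3, 2↦1, 3↦2}  →  V:5 E:1  edges: 4-p->3
3. fire R1 via {0↦3, 1↦0, 2↦4}  →  V:3 E:0  edges: ∅
halt: no rule applies after step 3
NF nodes: {0:A, 1:B, 2:C}

Answer: 3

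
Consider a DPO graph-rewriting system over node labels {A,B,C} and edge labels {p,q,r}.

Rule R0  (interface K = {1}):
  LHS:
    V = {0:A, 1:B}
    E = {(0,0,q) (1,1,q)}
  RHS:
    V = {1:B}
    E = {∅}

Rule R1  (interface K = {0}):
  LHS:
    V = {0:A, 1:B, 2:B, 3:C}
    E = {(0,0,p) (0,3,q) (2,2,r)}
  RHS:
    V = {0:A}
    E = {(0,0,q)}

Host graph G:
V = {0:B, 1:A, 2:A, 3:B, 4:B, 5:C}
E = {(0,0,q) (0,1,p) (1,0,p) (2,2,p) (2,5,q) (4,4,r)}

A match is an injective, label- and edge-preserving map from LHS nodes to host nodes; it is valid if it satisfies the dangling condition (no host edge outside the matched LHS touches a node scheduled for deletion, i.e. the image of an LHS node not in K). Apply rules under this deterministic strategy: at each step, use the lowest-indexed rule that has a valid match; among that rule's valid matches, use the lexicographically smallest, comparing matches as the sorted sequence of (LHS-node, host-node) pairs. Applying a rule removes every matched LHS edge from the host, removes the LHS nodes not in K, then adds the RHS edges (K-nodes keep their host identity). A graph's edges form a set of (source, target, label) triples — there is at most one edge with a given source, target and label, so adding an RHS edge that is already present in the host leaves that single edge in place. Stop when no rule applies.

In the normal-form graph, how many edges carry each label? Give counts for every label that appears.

Answer: p:2

Rewrite trace:
[0] host  ⇒  6 nodes, 6 edges  {0-q->0 0-p->1 1-p->0 2-p->2 2-q->5 4-r->4}
[1] R1 @ {0↦2, 1↦3, 2↦4, 3↦5}  ⇒  3 nodes, 4 edges  {0-q->0 0-p->1 1-p->0 2-q->2}
[2] R0 @ {0↦2, 1↦0}  ⇒  2 nodes, 2 edges  {0-p->1 1-p->0}
normal form: no rule applies after step 2
NF edges: [(0, 1, 'p'), (1, 0, 'p')]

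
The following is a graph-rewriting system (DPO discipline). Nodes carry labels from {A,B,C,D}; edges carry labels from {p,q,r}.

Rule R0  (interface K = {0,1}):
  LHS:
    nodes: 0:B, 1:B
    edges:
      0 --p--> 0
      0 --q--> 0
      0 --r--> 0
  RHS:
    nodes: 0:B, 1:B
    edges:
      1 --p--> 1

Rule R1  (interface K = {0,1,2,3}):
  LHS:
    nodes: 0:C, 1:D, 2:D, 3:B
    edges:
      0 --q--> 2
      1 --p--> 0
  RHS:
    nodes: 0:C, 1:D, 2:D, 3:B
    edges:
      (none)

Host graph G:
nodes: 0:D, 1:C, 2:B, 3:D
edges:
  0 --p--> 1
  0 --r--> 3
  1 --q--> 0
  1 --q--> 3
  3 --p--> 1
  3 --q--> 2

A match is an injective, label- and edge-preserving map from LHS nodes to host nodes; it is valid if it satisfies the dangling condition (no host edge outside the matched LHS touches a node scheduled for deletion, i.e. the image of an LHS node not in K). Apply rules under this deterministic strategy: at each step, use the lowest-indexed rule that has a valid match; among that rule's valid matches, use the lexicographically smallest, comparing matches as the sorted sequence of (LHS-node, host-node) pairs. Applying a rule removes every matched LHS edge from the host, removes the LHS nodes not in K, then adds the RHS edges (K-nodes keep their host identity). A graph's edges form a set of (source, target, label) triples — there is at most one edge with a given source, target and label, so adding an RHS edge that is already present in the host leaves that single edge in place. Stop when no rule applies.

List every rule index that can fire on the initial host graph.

R0: no valid match — LHS pattern not found
R1: 2 valid matches — {0↦1, 1↦0, 2↦3, 3↦2}, {0↦1, 1↦3, 2↦0, 3↦2}

Answer: [R1]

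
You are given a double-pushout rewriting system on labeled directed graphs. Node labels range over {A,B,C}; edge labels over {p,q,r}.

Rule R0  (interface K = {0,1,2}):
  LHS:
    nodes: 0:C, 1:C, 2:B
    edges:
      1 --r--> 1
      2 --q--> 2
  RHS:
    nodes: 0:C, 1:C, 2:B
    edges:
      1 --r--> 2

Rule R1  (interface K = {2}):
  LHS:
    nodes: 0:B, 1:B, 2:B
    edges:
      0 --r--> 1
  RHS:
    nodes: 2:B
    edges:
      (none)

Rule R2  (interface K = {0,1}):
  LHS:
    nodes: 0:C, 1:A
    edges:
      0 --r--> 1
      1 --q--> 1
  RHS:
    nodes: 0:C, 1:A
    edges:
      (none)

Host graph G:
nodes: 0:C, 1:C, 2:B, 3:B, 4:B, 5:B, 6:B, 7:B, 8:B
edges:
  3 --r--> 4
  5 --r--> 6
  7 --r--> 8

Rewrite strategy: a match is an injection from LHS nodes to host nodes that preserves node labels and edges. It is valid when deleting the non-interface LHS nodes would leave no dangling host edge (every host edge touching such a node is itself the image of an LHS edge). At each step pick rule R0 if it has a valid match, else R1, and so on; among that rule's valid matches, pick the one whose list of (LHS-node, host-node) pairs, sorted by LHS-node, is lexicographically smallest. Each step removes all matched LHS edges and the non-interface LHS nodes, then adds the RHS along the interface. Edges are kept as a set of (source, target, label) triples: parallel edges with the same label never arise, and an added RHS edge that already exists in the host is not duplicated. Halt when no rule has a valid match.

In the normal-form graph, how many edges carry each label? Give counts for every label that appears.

Answer: (no edges)

Rewrite trace:
start.  V:9 E:3  edges: 3-r->4 5-r->6 7-r->8
1. fire R1 via {0↦3, 1↦4, 2↦2}  →  V:7 E:2  edges: 5-r->6 7-r->8
2. fire R1 via {0↦5, 1↦6, 2↦2}  →  V:5 E:1  edges: 7-r->8
3. fire R1 via {0↦7, 1↦8, 2↦2}  →  V:3 E:0  edges: ∅
normal form: no rule applies after step 3
NF edges: []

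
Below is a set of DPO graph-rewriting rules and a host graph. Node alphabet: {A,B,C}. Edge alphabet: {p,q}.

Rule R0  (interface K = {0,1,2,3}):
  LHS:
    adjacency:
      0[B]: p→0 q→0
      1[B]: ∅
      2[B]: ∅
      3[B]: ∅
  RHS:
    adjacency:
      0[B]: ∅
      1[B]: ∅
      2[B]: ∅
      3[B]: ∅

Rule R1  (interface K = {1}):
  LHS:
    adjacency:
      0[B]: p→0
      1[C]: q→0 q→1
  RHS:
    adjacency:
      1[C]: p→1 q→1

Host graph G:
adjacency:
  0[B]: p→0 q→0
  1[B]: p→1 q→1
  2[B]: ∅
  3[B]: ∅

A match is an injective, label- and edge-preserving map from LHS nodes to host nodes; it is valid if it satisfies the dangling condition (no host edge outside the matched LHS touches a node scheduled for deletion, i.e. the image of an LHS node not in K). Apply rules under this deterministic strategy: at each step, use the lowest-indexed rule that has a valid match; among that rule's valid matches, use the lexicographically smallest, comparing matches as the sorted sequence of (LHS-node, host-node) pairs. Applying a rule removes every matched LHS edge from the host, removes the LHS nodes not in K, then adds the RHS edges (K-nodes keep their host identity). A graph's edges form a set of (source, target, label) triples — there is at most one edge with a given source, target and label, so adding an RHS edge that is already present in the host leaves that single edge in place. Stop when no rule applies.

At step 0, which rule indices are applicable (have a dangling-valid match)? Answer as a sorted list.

R0: 12 valid matches — {0↦0, 1↦1, 2↦2, 3↦3}, {0↦0, 1↦1, 2↦3, 3↦2}, {0↦0, 1↦2, 2↦1, 3↦3} (+9 more)
R1: no valid match — LHS pattern not found

Answer: [R0]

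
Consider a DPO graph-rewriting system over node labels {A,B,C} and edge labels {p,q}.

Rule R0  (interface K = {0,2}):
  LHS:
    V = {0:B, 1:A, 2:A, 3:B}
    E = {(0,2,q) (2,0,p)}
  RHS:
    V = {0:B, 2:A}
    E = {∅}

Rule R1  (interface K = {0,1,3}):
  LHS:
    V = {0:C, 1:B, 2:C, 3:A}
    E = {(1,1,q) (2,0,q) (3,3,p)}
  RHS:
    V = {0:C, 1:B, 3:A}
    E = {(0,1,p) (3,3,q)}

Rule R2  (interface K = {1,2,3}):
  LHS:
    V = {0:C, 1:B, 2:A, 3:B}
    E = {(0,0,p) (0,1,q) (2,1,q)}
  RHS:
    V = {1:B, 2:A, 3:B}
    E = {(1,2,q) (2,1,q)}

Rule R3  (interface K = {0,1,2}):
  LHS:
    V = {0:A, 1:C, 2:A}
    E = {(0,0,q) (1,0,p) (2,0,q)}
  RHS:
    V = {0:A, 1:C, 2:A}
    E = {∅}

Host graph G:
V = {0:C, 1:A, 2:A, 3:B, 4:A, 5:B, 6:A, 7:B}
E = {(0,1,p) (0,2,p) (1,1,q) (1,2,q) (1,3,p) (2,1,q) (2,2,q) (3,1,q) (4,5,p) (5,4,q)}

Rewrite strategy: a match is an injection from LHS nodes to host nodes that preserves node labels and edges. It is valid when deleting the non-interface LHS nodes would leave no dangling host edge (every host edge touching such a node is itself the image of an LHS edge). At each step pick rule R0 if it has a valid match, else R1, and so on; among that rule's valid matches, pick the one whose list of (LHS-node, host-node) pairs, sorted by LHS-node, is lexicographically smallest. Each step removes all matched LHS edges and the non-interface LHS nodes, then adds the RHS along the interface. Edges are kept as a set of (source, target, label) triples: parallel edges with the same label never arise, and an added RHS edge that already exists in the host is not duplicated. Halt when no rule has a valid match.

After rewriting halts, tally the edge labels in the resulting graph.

start.  V:8 E:10  edges: 0-p->1 0-p->2 1-q->1 1-q->2 1-p->3 2-q->1 2-q->2 3-q->1 4-p->5 5-q->4
1. fire R0 via {0↦3, 1↦6, 2↦1, 3↦7}  →  V:6 E:8  edges: 0-p->1 0-p->2 1-q->1 1-q->2 2-q->1 2-q->2 4-p->5 5-q->4
2. fire R3 via {0↦1, 1↦0, 2↦2}  →  V:6 E:5  edges: 0-p->2 1-q->2 2-q->2 4-p->5 5-q->4
3. fire R3 via {0↦2, 1↦0, 2↦1}  →  V:6 E:2  edges: 4-p->5 5-q->4
4. fire R0 via {0↦5, 1↦1, 2↦4, 3↦3}  →  V:4 E:0  edges: ∅
halt: no rule applies after step 4
NF edges: []

Answer: (no edges)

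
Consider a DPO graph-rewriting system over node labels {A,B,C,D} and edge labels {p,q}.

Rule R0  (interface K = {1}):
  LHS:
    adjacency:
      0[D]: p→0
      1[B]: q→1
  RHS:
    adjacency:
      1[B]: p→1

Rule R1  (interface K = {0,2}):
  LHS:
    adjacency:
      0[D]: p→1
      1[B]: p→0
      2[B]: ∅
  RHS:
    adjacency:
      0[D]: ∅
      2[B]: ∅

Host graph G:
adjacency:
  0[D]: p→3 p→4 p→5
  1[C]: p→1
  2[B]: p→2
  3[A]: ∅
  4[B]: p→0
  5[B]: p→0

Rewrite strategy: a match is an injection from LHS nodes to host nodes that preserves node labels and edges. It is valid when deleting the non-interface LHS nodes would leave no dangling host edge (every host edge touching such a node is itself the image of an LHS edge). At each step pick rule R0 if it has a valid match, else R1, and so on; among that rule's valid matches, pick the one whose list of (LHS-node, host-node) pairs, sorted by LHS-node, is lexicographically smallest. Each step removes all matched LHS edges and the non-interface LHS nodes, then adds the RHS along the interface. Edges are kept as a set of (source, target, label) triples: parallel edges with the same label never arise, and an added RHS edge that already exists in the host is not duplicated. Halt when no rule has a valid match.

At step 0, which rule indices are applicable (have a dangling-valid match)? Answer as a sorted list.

R0: no valid match — LHS pattern not found
R1: 4 valid matches — {0↦0, 1↦4, 2↦2}, {0↦0, 1↦4, 2↦5}, {0↦0, 1↦5, 2↦2} (+1 more)

Answer: [R1]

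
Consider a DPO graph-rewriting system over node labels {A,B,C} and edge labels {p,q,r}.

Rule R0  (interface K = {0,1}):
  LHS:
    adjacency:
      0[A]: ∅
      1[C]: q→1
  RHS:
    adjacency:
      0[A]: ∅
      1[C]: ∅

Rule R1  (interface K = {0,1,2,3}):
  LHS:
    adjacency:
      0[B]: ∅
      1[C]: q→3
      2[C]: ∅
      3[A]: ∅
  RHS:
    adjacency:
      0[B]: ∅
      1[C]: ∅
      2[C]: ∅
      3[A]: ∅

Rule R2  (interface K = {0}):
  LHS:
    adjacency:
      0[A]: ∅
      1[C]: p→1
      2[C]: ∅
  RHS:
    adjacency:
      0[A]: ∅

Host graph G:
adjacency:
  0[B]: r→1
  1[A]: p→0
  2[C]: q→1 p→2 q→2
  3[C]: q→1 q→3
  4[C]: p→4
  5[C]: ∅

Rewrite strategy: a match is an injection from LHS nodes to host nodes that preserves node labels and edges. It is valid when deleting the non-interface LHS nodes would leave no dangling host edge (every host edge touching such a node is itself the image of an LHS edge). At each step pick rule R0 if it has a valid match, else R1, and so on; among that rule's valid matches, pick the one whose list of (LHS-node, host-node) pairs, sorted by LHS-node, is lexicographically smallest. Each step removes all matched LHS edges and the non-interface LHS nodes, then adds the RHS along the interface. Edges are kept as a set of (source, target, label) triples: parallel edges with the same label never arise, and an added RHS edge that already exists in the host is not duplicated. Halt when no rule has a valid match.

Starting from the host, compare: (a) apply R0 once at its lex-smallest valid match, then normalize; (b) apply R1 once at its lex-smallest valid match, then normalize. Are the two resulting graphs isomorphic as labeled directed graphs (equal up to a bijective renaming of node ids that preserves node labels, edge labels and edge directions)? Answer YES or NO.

Answer: YES

Rewrite trace:
branch R0-first: apply at {0↦1, 1↦2} → |E|=7, then 5 more step(s) → NF |V|=2 |E|=2 V={0:B, 1:A} E=0-r->1 1-p->0
branch R1-first: apply at {0↦0, 1↦2, 2↦3, 3↦1} → |E|=7, then 5 more step(s) → NF |V|=2 |E|=2 V={0:B, 1:A} E=0-r->1 1-p->0
graphs isomorphic (equal up to label-preserving node renaming)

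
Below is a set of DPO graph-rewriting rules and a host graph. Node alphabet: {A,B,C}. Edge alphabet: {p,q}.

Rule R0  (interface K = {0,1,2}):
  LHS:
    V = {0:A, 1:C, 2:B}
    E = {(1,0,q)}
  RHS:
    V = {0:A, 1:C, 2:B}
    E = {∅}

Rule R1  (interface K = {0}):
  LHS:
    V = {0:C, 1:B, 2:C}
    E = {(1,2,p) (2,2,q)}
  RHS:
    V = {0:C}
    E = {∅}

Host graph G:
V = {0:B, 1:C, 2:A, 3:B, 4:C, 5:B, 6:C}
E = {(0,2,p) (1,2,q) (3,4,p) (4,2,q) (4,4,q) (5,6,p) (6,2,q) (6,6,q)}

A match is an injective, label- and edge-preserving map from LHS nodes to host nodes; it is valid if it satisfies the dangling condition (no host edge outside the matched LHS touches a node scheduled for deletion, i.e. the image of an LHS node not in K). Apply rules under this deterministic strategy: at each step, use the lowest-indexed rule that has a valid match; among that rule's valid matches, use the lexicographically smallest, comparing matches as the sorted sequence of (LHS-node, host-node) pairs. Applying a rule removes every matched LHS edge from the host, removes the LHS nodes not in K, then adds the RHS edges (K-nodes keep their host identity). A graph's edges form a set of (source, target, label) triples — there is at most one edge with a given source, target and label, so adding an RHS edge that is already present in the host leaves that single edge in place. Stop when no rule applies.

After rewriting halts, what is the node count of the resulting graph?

initial: |V|=7 |E|=8  E = 0-p->2 1-q->2 3-p->4 4-q->2 4-q->4 5-p->6 6-q->2 6-q->6
step 1: apply R0 at {0↦2, 1↦1, 2↦0}  → |V|=7 |E|=7  E = 0-p->2 3-p->4 4-q->2 4-q->4 5-p->6 6-q->2 6-q->6
step 2: apply R0 at {0↦2, 1↦4, 2↦0}  → |V|=7 |E|=6  E = 0-p->2 3-p->4 4-q->4 5-p->6 6-q->2 6-q->6
step 3: apply R0 at {0↦2, 1↦6, 2↦0}  → |V|=7 |E|=5  E = 0-p->2 3-p->4 4-q->4 5-p->6 6-q->6
step 4: apply R1 at {0↦1, 1↦3, 2↦4}  → |V|=5 |E|=3  E = 0-p->2 5-p->6 6-q->6
step 5: apply R1 at {0↦1, 1↦5, 2↦6}  → |V|=3 |E|=1  E = 0-p->2
halt: no rule applies after step 5
NF nodes: {0:B, 1:C, 2:A}

Answer: 3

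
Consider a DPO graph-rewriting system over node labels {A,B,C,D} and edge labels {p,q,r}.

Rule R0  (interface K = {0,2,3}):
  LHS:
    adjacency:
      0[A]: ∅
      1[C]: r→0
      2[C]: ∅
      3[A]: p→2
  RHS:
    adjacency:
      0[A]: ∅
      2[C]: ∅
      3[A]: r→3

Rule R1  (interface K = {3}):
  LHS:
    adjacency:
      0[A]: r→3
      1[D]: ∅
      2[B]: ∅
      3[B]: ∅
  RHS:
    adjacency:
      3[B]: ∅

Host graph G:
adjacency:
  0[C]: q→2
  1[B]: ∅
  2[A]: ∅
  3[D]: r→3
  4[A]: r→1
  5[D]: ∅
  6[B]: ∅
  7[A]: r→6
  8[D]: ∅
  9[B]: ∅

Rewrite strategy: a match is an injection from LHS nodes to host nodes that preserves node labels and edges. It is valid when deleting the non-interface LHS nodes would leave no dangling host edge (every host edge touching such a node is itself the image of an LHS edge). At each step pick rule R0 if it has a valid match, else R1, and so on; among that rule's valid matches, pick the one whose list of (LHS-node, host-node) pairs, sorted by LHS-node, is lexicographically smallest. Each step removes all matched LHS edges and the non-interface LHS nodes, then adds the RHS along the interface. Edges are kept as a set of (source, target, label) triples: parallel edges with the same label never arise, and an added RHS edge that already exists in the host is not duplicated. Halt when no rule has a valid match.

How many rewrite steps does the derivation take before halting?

start.  V:10 E:4  edges: 0-q->2 3-r->3 4-r->1 7-r->6
1. fire R1 via {0↦4, 1↦5, 2↦9, 3↦1}  →  V:7 E:3  edges: 0-q->2 3-r->3 7-r->6
2. fire R1 via {0↦7, 1↦8, 2↦1, 3↦6}  →  V:4 E:2  edges: 0-q->2 3-r->3
final graph: no rule applies after step 2

Answer: 2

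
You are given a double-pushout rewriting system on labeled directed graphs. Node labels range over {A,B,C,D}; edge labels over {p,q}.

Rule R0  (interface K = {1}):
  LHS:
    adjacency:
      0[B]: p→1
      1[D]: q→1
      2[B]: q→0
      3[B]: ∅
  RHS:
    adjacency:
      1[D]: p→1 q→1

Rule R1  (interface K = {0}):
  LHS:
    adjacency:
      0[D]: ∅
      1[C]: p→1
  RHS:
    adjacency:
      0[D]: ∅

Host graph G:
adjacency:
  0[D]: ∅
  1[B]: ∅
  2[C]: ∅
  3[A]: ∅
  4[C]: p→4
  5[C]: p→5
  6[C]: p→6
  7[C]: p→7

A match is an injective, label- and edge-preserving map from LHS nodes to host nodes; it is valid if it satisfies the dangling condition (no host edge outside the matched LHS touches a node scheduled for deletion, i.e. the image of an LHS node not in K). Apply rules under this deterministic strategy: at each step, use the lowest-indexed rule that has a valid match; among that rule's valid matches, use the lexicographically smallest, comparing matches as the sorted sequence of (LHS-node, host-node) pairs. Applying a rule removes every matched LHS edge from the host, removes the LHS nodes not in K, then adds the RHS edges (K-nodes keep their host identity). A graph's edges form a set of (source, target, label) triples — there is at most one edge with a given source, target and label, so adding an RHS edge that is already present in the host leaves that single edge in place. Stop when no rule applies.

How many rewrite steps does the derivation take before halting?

start.  V:8 E:4  edges: 4-p->4 5-p->5 6-p->6 7-p->7
1. fire R1 via {0↦0, 1↦4}  →  V:7 E:3  edges: 5-p->5 6-p->6 7-p->7
2. fire R1 via {0↦0, 1↦5}  →  V:6 E:2  edges: 6-p->6 7-p->7
3. fire R1 via {0↦0, 1↦6}  →  V:5 E:1  edges: 7-p->7
4. fire R1 via {0↦0, 1↦7}  →  V:4 E:0  edges: ∅
halt: no rule applies after step 4

Answer: 4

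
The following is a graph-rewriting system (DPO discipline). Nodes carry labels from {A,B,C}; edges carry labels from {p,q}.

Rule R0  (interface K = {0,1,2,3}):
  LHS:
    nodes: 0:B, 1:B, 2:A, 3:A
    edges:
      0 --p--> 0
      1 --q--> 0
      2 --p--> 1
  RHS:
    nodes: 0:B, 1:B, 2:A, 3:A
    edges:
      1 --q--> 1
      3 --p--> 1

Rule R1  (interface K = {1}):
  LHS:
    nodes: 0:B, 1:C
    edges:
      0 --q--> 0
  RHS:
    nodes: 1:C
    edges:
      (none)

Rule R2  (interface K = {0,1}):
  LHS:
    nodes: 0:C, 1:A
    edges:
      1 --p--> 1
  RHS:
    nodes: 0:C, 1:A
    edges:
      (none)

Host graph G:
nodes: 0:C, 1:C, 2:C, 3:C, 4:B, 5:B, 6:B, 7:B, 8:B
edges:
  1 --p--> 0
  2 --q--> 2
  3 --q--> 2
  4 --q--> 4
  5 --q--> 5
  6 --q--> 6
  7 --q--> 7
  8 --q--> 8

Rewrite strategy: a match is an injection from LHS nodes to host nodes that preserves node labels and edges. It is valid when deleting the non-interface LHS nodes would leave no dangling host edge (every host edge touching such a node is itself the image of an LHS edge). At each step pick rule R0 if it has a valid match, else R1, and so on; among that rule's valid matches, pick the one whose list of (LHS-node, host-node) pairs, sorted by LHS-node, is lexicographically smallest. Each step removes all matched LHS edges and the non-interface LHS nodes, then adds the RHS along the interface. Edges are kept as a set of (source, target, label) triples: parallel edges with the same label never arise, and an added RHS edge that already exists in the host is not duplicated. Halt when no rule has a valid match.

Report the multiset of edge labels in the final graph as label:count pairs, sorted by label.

Answer: p:1 q:2

Steps:
start.  V:9 E:8  edges: 1-p->0 2-q->2 3-q->2 4-q->4 5-q->5 6-q->6 7-q->7 8-q->8
1. fire R1 via {0↦4, 1↦0}  →  V:8 E:7  edges: 1-p->0 2-q->2 3-q->2 5-q->5 6-q->6 7-q->7 8-q->8
2. fire R1 via {0↦5, 1↦0}  →  V:7 E:6  edges: 1-p->0 2-q->2 3-q->2 6-q->6 7-q->7 8-q->8
3. fire R1 via {0↦6, 1↦0}  →  V:6 E:5  edges: 1-p->0 2-q->2 3-q->2 7-q->7 8-q->8
4. fire R1 via {0↦7, 1↦0}  →  V:5 E:4  edges: 1-p->0 2-q->2 3-q->2 8-q->8
5. fire R1 via {0↦8, 1↦0}  →  V:4 E:3  edges: 1-p->0 2-q->2 3-q->2
final graph: no rule applies after step 5
NF edges: [(1, 0, 'p'), (2, 2, 'q'), (3, 2, 'q')]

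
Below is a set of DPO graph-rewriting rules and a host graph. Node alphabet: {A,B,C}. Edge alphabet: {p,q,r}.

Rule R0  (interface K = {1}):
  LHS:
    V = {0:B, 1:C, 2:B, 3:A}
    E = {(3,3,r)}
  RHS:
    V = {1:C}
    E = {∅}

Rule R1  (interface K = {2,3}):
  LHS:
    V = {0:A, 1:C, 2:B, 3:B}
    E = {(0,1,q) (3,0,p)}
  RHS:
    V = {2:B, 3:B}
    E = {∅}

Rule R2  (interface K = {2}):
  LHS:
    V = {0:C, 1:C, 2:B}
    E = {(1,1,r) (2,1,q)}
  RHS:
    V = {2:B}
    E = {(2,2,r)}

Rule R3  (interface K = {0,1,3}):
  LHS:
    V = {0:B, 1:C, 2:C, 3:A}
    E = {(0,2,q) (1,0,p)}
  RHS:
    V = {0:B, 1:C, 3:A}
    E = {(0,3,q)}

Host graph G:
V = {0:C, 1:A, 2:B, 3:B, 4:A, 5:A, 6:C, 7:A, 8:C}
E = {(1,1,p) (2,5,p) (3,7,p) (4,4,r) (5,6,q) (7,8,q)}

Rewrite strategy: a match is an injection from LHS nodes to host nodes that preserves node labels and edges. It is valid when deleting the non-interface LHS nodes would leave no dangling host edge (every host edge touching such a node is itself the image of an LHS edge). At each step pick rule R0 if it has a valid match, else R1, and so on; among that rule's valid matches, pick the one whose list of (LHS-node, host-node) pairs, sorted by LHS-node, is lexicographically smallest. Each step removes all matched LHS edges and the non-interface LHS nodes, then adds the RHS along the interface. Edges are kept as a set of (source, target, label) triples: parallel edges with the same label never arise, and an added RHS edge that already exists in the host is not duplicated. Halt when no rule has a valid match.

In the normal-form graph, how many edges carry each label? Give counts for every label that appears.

initial: |V|=9 |E|=6  E = 1-p->1 2-p->5 3-p->7 4-r->4 5-q->6 7-q->8
step 1: apply R1 at {0↦5, 1↦6, 2↦3, 3↦2}  → |V|=7 |E|=4  E = 1-p->1 3-p->7 4-r->4 7-q->8
step 2: apply R1 at {0↦7, 1↦8, 2↦2, 3↦3}  → |V|=5 |E|=2  E = 1-p->1 4-r->4
step 3: apply R0 at {0↦2, 1↦0, 2↦3, 3↦4}  → |V|=2 |E|=1  E = 1-p->1
final graph: no rule applies after step 3
NF edges: [(1, 1, 'p')]

Answer: p:1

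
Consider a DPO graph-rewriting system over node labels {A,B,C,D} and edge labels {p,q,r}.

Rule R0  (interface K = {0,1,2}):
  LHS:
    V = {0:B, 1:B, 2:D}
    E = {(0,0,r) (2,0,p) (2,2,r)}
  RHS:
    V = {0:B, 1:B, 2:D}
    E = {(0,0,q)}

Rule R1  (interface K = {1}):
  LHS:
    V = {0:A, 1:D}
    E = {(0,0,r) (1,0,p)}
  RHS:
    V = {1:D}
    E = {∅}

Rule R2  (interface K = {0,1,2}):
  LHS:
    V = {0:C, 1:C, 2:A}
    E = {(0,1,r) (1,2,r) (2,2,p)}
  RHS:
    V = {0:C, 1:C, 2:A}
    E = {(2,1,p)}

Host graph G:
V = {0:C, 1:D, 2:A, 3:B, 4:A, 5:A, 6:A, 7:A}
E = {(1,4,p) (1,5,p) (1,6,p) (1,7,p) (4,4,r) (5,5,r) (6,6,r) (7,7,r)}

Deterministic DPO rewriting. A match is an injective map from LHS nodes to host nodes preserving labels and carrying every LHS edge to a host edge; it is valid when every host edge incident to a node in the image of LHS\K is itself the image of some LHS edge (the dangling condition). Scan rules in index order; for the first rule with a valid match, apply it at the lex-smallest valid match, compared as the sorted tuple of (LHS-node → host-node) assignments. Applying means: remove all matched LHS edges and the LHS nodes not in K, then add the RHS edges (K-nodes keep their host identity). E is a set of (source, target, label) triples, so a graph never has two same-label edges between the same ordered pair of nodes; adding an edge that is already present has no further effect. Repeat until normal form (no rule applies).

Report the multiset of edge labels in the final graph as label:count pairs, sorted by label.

[0] host  ⇒  8 nodes, 8 edges  {1-p->4 1-p->5 1-p->6 1-p->7 4-r->4 5-r->5 6-r->6 7-r->7}
[1] R1 @ {0↦4, 1↦1}  ⇒  7 nodes, 6 edges  {1-p->5 1-p->6 1-p->7 5-r->5 6-r->6 7-r->7}
[2] R1 @ {0↦5, 1↦1}  ⇒  6 nodes, 4 edges  {1-p->6 1-p->7 6-r->6 7-r->7}
[3] R1 @ {0↦6, 1↦1}  ⇒  5 nodes, 2 edges  {1-p->7 7-r->7}
[4] R1 @ {0↦7, 1↦1}  ⇒  4 nodes, 0 edges  {∅}
normal form: no rule applies after step 4
NF edges: []

Answer: (no edges)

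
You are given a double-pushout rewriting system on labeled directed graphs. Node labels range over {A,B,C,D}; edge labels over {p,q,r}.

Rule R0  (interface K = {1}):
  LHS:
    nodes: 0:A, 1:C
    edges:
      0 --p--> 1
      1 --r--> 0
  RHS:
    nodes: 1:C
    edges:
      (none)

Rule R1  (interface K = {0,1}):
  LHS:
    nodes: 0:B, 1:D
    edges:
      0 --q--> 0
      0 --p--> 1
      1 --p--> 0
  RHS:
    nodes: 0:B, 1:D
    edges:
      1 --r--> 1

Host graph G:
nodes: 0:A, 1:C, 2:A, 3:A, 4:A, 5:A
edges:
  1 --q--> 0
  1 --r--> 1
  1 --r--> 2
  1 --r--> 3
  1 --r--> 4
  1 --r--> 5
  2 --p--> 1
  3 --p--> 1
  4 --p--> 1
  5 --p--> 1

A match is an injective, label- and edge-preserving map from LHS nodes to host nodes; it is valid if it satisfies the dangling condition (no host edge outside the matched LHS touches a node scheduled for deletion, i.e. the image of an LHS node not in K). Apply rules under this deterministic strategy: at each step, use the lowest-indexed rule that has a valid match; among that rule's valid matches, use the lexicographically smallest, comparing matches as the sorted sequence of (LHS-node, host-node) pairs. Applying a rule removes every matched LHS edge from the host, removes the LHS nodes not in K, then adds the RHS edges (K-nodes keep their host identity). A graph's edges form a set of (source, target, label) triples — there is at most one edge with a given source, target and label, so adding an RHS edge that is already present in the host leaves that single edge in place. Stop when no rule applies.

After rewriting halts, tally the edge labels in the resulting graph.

[0] host  ⇒  6 nodes, 10 edges  {1-q->0 1-r->1 1-r->2 1-r->3 1-r->4 1-r->5 2-p->1 3-p->1 4-p->1 5-p->1}
[1] R0 @ {0↦2, 1↦1}  ⇒  5 nodes, 8 edges  {1-q->0 1-r->1 1-r->3 1-r->4 1-r->5 3-p->1 4-p->1 5-p->1}
[2] R0 @ {0↦3, 1↦1}  ⇒  4 nodes, 6 edges  {1-q->0 1-r->1 1-r->4 1-r->5 4-p->1 5-p->1}
[3] R0 @ {0↦4, 1↦1}  ⇒  3 nodes, 4 edges  {1-q->0 1-r->1 1-r->5 5-p->1}
[4] R0 @ {0↦5, 1↦1}  ⇒  2 nodes, 2 edges  {1-q->0 1-r->1}
halt: no rule applies after step 4
NF edges: [(1, 0, 'q'), (1, 1, 'r')]

Answer: q:1 r:1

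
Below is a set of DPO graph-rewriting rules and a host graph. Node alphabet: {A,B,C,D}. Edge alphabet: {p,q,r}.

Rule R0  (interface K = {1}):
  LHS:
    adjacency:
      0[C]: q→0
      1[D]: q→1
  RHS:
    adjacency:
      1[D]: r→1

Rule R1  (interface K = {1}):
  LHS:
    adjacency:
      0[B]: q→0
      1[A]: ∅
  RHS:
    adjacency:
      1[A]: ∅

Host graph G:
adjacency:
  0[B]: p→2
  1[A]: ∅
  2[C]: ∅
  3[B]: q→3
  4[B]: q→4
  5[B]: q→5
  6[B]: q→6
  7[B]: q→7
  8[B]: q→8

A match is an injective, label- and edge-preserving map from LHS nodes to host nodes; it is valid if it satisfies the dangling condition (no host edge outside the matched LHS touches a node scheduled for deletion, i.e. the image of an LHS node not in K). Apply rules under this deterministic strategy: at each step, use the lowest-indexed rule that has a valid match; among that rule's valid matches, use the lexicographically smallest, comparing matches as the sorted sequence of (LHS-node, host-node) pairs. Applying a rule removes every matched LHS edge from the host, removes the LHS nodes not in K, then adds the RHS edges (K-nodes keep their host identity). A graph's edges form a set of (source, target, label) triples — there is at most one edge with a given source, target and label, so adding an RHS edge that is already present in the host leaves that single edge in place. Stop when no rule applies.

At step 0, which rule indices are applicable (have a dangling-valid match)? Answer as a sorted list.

R0: no valid match — LHS pattern not found
R1: 6 valid matches — {0↦3, 1↦1}, {0↦4, 1↦1}, {0↦5, 1↦1} (+3 more)

Answer: [R1]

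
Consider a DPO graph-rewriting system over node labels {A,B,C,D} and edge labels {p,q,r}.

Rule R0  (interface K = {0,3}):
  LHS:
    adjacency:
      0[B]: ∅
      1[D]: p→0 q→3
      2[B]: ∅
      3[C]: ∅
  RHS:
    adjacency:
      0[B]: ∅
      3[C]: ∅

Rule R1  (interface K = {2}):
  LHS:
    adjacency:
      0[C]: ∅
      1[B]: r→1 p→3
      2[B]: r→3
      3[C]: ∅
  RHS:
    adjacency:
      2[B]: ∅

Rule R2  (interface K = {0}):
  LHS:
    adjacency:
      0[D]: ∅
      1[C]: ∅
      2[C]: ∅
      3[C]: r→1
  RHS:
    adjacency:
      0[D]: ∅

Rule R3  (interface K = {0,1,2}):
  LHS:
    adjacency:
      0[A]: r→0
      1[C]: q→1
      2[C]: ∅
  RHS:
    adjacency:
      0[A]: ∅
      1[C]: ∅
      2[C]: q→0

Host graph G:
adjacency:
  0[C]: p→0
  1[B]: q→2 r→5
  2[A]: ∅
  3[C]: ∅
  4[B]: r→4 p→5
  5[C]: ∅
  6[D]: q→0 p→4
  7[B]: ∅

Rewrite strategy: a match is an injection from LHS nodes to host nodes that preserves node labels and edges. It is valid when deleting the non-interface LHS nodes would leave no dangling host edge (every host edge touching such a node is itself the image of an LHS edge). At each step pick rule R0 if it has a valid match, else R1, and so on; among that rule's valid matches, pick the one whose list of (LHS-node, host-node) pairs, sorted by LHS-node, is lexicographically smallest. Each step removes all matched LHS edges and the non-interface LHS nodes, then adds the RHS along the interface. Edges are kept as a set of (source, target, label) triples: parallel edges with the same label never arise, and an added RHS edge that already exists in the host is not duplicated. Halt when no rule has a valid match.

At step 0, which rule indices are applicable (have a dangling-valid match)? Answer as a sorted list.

R0: 1 valid match — {0↦4, 1↦6, 2↦7, 3↦0}
R1: no valid match — 2 raw matches, all fail dangling condition
R2: no valid match — LHS pattern not found
R3: no valid match — LHS pattern not found

Answer: [R0]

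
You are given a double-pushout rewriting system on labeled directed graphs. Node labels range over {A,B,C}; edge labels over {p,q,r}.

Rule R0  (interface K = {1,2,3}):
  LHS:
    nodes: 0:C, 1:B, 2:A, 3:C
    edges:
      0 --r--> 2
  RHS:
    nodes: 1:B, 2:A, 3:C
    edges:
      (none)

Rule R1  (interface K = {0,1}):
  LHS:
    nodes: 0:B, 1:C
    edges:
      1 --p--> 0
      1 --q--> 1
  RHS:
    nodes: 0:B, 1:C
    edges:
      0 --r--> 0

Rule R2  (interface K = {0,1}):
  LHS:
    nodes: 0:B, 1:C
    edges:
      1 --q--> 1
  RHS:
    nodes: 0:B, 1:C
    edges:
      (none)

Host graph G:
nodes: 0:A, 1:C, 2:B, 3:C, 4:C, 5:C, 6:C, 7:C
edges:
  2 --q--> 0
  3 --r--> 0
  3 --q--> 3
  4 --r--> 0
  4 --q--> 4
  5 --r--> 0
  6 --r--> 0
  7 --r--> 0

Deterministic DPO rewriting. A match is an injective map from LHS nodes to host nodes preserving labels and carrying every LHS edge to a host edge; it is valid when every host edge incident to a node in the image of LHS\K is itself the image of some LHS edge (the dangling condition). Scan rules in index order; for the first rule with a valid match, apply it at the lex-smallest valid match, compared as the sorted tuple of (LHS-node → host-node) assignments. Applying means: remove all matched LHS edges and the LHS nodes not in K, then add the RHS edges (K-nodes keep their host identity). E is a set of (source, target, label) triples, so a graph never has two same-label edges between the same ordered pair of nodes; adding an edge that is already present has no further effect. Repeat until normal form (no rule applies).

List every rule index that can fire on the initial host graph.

R0: 15 valid matches — {0↦5, 1↦2, 2↦0, 3↦1}, {0↦5, 1↦2, 2↦0, 3↦3}, {0↦5, 1↦2, 2↦0, 3↦4} (+12 more)
R1: no valid match — LHS pattern not found
R2: 2 valid matches — {0↦2, 1↦3}, {0↦2, 1↦4}

Answer: [R0,R2]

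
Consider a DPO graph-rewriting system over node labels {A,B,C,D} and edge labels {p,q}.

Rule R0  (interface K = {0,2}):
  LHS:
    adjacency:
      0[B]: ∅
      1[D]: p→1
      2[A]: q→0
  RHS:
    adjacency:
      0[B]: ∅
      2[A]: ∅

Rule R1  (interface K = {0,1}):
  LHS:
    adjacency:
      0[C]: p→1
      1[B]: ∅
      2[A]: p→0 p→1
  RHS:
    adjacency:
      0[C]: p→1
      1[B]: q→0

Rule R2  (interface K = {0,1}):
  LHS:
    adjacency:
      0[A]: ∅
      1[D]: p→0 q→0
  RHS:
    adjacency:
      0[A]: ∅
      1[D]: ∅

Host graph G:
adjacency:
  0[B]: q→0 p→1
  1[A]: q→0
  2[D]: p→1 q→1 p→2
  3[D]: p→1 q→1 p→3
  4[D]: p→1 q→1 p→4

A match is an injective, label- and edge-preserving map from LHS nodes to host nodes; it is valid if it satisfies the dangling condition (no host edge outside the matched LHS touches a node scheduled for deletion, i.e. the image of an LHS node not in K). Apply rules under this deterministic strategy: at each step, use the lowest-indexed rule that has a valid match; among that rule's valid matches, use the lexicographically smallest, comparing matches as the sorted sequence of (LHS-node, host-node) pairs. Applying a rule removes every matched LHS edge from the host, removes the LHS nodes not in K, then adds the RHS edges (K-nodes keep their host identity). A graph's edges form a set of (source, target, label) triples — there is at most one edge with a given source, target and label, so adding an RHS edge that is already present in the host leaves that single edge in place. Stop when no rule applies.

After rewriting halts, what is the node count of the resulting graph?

start.  V:5 E:12  edges: 0-q->0 0-p->1 1-q->0 2-p->1 2-q->1 2-p->2 3-p->1 3-q->1 3-p->3 4-p->1 4-q->1 4-p->4
1. fire R2 via {0↦1, 1↦2}  →  V:5 E:10  edges: 0-q->0 0-p->1 1-q->0 2-p->2 3-p->1 3-q->1 3-p->3 4-p->1 4-q->1 4-p->4
2. fire R0 via {0↦0, 1↦2, 2↦1}  →  V:4 E:8  edges: 0-q->0 0-p->1 3-p->1 3-q->1 3-p->3 4-p->1 4-q->1 4-p->4
3. fire R2 via {0↦1, 1↦3}  →  V:4 E:6  edges: 0-q->0 0-p->1 3-p->3 4-p->1 4-q->1 4-p->4
4. fire R2 via {0↦1, 1↦4}  →  V:4 E:4  edges: 0-q->0 0-p->1 3-p->3 4-p->4
halt: no rule applies after step 4
NF nodes: {0:B, 1:A, 3:D, 4:D}

Answer: 4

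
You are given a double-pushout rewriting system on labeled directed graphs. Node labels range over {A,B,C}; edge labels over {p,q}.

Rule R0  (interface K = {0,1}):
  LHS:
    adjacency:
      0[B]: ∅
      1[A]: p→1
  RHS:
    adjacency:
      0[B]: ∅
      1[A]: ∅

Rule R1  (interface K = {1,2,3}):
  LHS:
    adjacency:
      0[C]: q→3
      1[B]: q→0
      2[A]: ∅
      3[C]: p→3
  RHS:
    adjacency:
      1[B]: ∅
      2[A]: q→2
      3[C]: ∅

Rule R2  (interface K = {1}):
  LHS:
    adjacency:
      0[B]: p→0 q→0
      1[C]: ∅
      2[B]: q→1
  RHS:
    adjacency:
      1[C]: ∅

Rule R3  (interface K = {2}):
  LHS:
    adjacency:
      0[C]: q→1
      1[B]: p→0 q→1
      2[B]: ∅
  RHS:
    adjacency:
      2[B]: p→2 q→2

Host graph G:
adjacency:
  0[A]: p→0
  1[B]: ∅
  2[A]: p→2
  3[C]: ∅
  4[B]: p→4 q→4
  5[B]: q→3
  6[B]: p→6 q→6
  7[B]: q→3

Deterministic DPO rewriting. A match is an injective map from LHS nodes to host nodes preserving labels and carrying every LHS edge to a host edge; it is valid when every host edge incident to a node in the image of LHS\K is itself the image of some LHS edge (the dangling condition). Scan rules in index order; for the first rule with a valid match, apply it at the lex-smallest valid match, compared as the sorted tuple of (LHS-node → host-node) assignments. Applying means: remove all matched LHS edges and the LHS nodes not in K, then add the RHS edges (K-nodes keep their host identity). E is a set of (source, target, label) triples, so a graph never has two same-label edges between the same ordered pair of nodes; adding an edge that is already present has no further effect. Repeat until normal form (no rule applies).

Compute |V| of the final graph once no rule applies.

[0] host  ⇒  8 nodes, 8 edges  {0-p->0 2-p->2 4-p->4 4-q->4 5-q->3 6-p->6 6-q->6 7-q->3}
[1] R0 @ {0↦1, 1↦0}  ⇒  8 nodes, 7 edges  {2-p->2 4-p->4 4-q->4 5-q->3 6-p->6 6-q->6 7-q->3}
[2] R0 @ {0↦1, 1↦2}  ⇒  8 nodes, 6 edges  {4-p->4 4-q->4 5-q->3 6-p->6 6-q->6 7-q->3}
[3] R2 @ {0↦4, 1↦3, 2↦5}  ⇒  6 nodes, 3 edges  {6-p->6 6-q->6 7-q->3}
[4] R2 @ {0↦6, 1↦3, 2↦7}  ⇒  4 nodes, 0 edges  {∅}
final graph: no rule applies after step 4
NF nodes: {0:A, 1:B, 2:A, 3:C}

Answer: 4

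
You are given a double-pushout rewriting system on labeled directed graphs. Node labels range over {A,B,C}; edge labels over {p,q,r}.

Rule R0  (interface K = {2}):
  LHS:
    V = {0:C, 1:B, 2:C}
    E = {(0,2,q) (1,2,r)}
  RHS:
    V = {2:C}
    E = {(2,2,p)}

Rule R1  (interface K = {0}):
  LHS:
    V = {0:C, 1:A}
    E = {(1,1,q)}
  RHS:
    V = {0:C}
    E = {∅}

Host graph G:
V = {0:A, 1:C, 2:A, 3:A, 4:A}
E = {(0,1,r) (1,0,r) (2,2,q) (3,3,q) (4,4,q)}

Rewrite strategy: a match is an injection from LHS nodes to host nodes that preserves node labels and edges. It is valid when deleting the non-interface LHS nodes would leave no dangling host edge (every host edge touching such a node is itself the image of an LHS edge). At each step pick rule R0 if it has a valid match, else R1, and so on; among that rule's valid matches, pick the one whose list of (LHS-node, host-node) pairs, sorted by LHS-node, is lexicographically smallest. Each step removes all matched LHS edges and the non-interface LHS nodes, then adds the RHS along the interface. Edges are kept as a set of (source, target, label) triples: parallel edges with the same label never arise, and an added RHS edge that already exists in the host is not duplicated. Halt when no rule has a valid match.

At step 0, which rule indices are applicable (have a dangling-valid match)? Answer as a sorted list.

R0: no valid match — LHS pattern not found
R1: 3 valid matches — {0↦1, 1↦2}, {0↦1, 1↦3}, {0↦1, 1↦4}

Answer: [R1]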